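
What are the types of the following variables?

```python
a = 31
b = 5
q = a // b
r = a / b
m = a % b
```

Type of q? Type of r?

int // int returns int; int / int returns float

int, float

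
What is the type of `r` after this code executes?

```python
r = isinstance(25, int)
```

isinstance() returns bool

bool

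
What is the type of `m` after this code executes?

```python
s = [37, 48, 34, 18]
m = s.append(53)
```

list.append() returns None (mutates in place)

NoneType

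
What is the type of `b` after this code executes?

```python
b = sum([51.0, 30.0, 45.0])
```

sum() of floats returns float

float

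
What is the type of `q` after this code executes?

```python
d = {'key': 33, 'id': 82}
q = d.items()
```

dict.items() returns a dict_items view

dict_items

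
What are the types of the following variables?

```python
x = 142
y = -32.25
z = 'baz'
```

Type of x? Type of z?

x is int; z is str

int, str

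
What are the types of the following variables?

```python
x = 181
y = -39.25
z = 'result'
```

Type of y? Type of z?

y is float; z is str

float, str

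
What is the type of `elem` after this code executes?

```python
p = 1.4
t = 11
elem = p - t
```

float - int returns float (1.4 - 11 = -9.6)

float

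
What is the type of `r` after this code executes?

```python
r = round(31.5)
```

round() with no ndigits arg returns int

int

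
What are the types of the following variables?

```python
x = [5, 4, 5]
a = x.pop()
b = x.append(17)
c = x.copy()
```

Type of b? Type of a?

list.append() returns None; list.pop() returns the element (int)

NoneType, int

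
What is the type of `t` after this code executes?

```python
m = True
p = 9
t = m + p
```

bool + int returns int (True is 1, so 1 + 9 = 10)

int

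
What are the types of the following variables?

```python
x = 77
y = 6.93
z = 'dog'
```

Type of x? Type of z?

x is int; z is str

int, str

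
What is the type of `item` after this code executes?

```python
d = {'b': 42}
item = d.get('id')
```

dict.get() returns None when key 'id' is not found and no default given

NoneType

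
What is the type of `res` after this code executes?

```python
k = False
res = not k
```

'not' always returns bool

bool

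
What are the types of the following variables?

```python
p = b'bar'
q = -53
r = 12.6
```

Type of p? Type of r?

p is bytes; r is float

bytes, float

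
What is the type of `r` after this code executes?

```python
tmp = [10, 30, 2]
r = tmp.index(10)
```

list.index() returns int

int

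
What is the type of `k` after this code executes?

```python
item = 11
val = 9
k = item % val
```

int % int returns int (11 % 9 = 2)

int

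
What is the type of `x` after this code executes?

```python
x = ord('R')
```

ord() returns int (Unicode code point)

int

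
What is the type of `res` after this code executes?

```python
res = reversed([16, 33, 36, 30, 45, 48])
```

reversed() on a list returns a list_reverseiterator

list_reverseiterator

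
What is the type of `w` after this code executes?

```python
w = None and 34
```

'and' returns first falsy value (None)

NoneType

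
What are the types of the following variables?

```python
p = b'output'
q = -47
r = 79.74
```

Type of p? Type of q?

p is bytes; q is int

bytes, int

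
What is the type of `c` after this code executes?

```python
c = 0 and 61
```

'and' returns the first falsy value (0, which is int)

int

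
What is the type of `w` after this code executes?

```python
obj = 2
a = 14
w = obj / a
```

int / int always returns float in Python 3 (2 / 14 = 0.142857)

float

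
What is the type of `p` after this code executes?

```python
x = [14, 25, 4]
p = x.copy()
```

list.copy() returns list

list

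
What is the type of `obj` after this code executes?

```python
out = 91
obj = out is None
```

'is' comparison returns bool

bool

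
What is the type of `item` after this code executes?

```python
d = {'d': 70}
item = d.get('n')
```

dict.get() returns None when key 'n' is not found and no default given

NoneType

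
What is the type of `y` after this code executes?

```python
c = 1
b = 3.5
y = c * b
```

int * float returns float (1 * 3.5 = 3.5)

float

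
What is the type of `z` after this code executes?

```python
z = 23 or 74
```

'or' returns the first truthy value (23, which is int)

int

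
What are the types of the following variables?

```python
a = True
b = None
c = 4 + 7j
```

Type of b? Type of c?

b is NoneType; c is complex

NoneType, complex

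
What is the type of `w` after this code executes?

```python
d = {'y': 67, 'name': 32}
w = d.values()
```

.values() returns a dict_values view object

dict_values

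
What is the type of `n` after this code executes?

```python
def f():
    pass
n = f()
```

A function with no return statement returns None

NoneType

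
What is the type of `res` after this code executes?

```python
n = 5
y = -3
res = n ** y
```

int ** negative int returns float

float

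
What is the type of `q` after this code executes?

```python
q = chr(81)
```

chr() returns str (single character)

str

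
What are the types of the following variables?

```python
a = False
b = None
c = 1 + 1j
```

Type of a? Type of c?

a is bool; c is complex

bool, complex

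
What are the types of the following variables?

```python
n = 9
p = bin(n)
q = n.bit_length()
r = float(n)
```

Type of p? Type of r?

bin() returns str; float() returns float

str, float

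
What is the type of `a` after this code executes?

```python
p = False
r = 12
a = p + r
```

bool + int returns int (False is 0, so 0 + 12 = 12)

int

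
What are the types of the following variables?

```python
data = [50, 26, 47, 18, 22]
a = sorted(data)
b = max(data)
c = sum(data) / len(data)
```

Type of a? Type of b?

sorted() returns list; max of ints returns int

list, int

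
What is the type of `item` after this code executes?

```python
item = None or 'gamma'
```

'or' with None returns the other value ('gamma', str)

str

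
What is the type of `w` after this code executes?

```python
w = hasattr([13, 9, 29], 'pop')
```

hasattr() returns bool

bool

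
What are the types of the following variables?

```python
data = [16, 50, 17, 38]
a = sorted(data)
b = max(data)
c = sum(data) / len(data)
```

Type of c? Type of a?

int / int returns float; sorted() returns list

float, list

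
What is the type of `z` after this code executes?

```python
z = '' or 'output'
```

'or' returns first truthy value ('output', which is str)

str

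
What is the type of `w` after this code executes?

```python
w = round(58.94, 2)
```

round() with ndigits arg returns float

float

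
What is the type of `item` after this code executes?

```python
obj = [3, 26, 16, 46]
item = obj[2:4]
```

Slicing a list always returns a list

list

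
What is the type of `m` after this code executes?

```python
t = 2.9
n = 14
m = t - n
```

float - int returns float (2.9 - 14 = -11.1)

float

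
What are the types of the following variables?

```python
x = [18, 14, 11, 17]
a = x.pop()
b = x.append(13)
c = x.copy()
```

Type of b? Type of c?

list.append() returns None; list.copy() returns list

NoneType, list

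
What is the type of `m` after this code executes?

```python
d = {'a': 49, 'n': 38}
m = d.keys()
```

.keys() returns a dict_keys view object

dict_keys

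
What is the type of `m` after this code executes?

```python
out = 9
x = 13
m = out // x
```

int // int returns int (9 // 13 = 0)

int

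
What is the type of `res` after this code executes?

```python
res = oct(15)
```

oct() returns str representation

str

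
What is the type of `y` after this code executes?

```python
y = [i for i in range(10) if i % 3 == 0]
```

A list comprehension [...] produces a list

list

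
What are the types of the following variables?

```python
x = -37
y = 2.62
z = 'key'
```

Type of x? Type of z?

x is int; z is str

int, str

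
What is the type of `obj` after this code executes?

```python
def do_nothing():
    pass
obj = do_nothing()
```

A function with no return statement returns None

NoneType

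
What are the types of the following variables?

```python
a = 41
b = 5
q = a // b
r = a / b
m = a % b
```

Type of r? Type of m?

int / int returns float; int % int returns int

float, int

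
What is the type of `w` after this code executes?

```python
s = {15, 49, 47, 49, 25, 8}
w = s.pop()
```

Popping from a set of ints returns int

int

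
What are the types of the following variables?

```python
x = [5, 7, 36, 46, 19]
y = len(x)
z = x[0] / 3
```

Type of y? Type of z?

len() returns int; int / int returns float

int, float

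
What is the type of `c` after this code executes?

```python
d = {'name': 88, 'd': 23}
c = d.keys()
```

.keys() returns a dict_keys view object

dict_keys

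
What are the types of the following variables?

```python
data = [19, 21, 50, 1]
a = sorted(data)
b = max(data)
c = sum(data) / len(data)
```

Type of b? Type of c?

max of ints returns int; int / int returns float

int, float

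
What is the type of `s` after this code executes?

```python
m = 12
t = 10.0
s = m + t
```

int + float returns float (12 + 10.0 = 22.0)

float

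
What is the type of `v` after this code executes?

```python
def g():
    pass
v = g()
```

A function with no return statement returns None

NoneType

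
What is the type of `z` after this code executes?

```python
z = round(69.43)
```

round() with no ndigits arg returns int

int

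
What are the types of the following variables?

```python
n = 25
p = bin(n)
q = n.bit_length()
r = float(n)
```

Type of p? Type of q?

bin() returns str; int.bit_length() returns int

str, int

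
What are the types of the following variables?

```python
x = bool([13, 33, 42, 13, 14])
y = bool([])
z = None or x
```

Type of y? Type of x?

bool() returns bool; bool() returns bool

bool, bool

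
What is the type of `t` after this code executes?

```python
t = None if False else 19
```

Ternary: condition is False, else branch (19) taken → int

int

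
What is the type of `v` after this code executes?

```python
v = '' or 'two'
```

'or' returns first truthy value ('two', which is str)

str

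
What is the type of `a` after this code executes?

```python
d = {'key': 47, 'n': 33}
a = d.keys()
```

.keys() returns a dict_keys view object

dict_keys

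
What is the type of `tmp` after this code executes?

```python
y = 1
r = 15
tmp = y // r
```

int // int returns int (1 // 15 = 0)

int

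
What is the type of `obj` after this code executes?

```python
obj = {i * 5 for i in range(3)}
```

A set comprehension {expr for x in iterable} produces a set

set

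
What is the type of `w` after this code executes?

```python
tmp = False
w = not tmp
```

'not' always returns bool

bool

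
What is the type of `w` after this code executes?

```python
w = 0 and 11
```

'and' returns the first falsy value (0, which is int)

int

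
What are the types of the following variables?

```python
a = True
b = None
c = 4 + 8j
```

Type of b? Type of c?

b is NoneType; c is complex

NoneType, complex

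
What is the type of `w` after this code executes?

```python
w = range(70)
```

range() returns a range object

range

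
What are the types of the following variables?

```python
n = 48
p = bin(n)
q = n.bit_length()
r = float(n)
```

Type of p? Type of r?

bin() returns str; float() returns float

str, float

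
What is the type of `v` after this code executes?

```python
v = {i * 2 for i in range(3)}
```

A set comprehension {expr for x in iterable} produces a set

set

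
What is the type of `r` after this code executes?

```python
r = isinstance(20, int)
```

isinstance() returns bool

bool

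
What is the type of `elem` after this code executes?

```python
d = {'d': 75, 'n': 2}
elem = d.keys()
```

.keys() returns a dict_keys view object

dict_keys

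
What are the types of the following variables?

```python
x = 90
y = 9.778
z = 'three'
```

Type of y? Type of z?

y is float; z is str

float, str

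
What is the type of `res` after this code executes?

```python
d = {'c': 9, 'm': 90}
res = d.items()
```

dict.items() returns a dict_items view

dict_items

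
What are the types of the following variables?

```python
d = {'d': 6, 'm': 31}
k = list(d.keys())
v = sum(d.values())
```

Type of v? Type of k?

sum of int values returns int; list(...) returns list

int, list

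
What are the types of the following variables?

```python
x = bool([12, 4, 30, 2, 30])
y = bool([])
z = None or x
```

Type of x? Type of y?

bool() returns bool; bool() returns bool

bool, bool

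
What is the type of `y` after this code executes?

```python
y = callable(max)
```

callable() returns bool

bool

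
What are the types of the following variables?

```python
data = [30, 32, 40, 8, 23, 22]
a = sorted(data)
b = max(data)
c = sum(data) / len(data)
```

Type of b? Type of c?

max of ints returns int; int / int returns float

int, float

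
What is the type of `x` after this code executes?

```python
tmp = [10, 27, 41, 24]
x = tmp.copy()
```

list.copy() returns list

list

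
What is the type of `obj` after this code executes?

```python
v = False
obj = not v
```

'not' always returns bool

bool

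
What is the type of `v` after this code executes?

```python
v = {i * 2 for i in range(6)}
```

A set comprehension {expr for x in iterable} produces a set

set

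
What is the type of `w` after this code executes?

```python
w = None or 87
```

'or' with None returns the other value (87, int)

int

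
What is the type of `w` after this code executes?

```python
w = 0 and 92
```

'and' returns the first falsy value (0, which is int)

int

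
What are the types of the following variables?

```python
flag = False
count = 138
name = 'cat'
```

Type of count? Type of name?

count is int; name is str

int, str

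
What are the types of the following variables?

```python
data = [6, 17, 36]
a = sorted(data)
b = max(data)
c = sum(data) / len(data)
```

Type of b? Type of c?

max of ints returns int; int / int returns float

int, float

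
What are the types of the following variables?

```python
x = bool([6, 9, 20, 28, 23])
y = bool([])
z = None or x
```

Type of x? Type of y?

bool() returns bool; bool() returns bool

bool, bool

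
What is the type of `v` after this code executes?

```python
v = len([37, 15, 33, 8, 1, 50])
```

len() always returns int

int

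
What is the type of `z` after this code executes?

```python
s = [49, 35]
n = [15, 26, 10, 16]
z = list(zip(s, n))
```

list(zip(...)) returns a list of tuples

list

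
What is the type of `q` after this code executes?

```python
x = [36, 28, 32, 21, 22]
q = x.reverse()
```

list.reverse() returns None

NoneType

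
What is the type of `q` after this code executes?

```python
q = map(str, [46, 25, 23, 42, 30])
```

map() returns a map iterator object

map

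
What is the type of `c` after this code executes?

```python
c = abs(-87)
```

abs() of int returns int

int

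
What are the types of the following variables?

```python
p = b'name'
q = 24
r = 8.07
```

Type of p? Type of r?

p is bytes; r is float

bytes, float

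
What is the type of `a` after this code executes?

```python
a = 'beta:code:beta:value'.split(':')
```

str.split() returns list

list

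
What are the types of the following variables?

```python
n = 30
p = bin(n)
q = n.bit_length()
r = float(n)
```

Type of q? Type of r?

int.bit_length() returns int; float() returns float

int, float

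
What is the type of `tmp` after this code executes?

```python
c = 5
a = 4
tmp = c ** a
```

int ** positive int returns int (5 ** 4 = 625)

int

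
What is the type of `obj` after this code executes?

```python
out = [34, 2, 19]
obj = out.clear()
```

list.clear() returns None

NoneType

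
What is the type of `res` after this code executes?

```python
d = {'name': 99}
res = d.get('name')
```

dict.get() returns the value (int) when key is found

int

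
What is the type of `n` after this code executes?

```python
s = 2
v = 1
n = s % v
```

int % int returns int (2 % 1 = 0)

int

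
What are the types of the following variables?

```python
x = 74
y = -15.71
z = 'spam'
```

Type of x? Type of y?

x is int; y is float

int, float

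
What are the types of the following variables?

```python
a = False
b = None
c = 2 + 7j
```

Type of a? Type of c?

a is bool; c is complex

bool, complex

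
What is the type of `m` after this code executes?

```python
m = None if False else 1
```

Ternary: condition is False, else branch (1) taken → int

int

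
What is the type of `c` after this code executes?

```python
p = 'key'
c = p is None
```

'is' comparison returns bool

bool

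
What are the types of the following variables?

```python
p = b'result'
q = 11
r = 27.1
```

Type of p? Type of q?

p is bytes; q is int

bytes, int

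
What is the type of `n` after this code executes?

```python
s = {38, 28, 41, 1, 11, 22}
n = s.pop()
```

Popping from a set of ints returns int

int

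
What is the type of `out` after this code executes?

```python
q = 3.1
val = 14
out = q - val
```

float - int returns float (3.1 - 14 = -10.9)

float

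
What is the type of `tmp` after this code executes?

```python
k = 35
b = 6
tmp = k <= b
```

Comparison operators return bool

bool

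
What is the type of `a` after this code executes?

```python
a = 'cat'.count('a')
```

str.count() returns int

int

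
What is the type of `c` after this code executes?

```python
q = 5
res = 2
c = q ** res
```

int ** positive int returns int (5 ** 2 = 25)

int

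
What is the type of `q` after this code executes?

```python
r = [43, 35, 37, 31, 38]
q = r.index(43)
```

list.index() returns int

int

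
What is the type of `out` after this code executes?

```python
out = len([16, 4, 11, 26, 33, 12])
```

len() always returns int

int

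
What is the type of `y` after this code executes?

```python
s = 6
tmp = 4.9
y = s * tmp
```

int * float returns float (6 * 4.9 = 29.4)

float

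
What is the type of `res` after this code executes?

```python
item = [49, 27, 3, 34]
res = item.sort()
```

list.sort() returns None (sorts in place)

NoneType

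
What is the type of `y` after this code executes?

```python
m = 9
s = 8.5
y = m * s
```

int * float returns float (9 * 8.5 = 76.5)

float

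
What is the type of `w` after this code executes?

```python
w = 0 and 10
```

'and' returns the first falsy value (0, which is int)

int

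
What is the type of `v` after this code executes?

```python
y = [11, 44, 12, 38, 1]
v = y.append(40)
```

list.append() returns None (mutates in place)

NoneType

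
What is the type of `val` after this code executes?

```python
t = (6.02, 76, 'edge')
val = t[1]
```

Index 1 of tuple is 76 which is int

int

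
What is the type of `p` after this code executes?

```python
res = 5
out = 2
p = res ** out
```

int ** positive int returns int (5 ** 2 = 25)

int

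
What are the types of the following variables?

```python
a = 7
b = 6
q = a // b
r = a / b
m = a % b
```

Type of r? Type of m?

int / int returns float; int % int returns int

float, int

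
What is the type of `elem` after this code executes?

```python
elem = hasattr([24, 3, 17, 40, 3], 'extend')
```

hasattr() returns bool

bool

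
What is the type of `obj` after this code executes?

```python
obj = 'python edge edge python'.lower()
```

str.lower() returns str

str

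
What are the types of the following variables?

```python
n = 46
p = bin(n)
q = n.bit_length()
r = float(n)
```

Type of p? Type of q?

bin() returns str; int.bit_length() returns int

str, int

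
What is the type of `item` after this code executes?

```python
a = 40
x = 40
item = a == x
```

Equality comparison returns bool

bool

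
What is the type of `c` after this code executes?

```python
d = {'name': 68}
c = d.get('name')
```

dict.get() returns the value (int) when key is found

int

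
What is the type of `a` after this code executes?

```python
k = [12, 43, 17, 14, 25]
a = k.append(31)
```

list.append() returns None (mutates in place)

NoneType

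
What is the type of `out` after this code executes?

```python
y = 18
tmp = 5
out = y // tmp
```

int // int returns int (18 // 5 = 3)

int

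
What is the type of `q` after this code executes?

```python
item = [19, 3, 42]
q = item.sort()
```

list.sort() returns None (sorts in place)

NoneType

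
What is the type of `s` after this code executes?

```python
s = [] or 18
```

'or' returns first truthy value (18, which is int)

int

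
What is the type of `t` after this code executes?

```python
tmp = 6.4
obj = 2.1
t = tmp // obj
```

float // float returns float (floor division preserves float type)

float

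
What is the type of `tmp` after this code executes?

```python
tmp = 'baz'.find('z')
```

str.find() returns int (index, or -1)

int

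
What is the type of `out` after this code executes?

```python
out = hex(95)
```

hex() returns str representation

str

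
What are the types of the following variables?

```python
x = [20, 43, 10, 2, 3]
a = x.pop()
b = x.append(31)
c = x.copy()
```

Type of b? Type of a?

list.append() returns None; list.pop() returns the element (int)

NoneType, int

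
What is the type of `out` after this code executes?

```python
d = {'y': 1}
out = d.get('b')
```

dict.get() returns None when key 'b' is not found and no default given

NoneType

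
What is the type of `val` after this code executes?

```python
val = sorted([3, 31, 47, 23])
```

sorted() always returns list

list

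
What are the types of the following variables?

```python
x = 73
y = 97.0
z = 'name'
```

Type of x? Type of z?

x is int; z is str

int, str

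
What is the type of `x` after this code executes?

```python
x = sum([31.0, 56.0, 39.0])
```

sum() of floats returns float

float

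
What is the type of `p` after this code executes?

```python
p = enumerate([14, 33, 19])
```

enumerate() returns an enumerate iterator object

enumerate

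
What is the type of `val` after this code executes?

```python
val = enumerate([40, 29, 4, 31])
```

enumerate() returns an enumerate iterator object

enumerate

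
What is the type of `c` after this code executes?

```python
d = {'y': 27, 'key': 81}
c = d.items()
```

dict.items() returns a dict_items view

dict_items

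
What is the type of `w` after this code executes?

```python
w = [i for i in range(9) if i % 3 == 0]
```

A list comprehension [...] produces a list

list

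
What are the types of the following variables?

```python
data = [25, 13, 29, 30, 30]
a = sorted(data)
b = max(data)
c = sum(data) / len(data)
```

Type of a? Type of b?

sorted() returns list; max of ints returns int

list, int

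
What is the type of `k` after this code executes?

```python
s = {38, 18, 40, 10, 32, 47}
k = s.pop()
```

Popping from a set of ints returns int

int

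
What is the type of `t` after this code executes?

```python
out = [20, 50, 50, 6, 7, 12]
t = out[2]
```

Indexing a list of ints returns int (out[2] = 50)

int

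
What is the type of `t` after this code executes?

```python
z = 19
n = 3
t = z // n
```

int // int returns int (19 // 3 = 6)

int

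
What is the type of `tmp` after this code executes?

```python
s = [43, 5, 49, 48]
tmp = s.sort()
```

list.sort() returns None (sorts in place)

NoneType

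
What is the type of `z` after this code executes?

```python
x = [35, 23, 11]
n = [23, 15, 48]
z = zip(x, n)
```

zip() returns a zip iterator object

zip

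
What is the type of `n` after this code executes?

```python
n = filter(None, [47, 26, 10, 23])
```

filter() returns a filter iterator object

filter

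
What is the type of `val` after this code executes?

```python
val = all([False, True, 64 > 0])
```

all() returns bool

bool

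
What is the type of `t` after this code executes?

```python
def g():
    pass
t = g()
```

A function with no return statement returns None

NoneType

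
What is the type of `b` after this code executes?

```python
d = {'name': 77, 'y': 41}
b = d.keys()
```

.keys() returns a dict_keys view object

dict_keys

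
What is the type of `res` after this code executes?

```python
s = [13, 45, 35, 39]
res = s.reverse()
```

list.reverse() returns None

NoneType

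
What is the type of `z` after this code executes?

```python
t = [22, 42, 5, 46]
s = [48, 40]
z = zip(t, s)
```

zip() returns a zip iterator object

zip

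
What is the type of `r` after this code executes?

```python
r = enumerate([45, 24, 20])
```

enumerate() returns an enumerate iterator object

enumerate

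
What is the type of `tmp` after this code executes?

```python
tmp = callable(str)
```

callable() returns bool

bool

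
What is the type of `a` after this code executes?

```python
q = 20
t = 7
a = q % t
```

int % int returns int (20 % 7 = 6)

int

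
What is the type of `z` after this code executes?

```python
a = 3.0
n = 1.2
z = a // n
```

float // float returns float (floor division preserves float type)

float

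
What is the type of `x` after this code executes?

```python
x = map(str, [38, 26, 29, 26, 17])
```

map() returns a map iterator object

map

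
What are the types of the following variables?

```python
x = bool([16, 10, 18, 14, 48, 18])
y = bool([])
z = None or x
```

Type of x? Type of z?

bool() returns bool; None or <bool> returns the bool

bool, bool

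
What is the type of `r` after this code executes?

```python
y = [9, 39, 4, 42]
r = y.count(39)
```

list.count() returns int

int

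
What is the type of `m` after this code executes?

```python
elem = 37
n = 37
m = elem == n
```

Equality comparison returns bool

bool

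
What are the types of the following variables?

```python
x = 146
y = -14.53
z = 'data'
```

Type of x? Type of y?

x is int; y is float

int, float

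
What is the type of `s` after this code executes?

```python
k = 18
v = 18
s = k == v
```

Equality comparison returns bool

bool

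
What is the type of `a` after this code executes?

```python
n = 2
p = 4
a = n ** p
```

int ** positive int returns int (2 ** 4 = 16)

int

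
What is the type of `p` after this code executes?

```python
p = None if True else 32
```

Ternary: condition is True, if branch (None) taken → NoneType

NoneType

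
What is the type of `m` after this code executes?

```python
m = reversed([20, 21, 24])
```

reversed() on a list returns a list_reverseiterator

list_reverseiterator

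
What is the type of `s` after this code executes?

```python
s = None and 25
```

'and' returns first falsy value (None)

NoneType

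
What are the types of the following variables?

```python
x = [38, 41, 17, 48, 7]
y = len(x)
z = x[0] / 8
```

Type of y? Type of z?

len() returns int; int / int returns float

int, float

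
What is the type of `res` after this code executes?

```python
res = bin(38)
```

bin() returns str representation

str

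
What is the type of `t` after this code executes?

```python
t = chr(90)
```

chr() returns str (single character)

str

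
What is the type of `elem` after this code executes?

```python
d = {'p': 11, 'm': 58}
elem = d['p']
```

Accessing dict[str, int] with key 'p' returns int value 11

int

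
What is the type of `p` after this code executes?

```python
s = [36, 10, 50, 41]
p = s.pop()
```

list.pop() returns the popped element (int here)

int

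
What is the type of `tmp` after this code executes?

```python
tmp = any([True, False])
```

any() returns bool

bool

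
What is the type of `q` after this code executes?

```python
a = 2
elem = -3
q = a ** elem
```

int ** negative int returns float

float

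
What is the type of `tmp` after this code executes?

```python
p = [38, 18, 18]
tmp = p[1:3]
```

Slicing a list always returns a list

list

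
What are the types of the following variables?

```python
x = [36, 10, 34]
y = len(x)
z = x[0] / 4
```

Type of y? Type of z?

len() returns int; int / int returns float

int, float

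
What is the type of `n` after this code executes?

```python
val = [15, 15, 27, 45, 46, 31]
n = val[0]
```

Indexing a list of ints returns int (val[0] = 15)

int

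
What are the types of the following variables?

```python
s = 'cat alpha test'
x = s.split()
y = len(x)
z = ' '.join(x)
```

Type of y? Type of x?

len() returns int; str.split() returns list

int, list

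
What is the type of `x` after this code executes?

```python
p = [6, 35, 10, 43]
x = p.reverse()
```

list.reverse() returns None

NoneType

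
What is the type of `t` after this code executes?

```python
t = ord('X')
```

ord() returns int (Unicode code point)

int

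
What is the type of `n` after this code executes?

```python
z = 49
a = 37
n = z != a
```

Comparison operators return bool

bool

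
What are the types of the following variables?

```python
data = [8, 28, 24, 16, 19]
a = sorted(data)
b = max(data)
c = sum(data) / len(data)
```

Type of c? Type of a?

int / int returns float; sorted() returns list

float, list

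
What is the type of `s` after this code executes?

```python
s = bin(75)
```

bin() returns str representation

str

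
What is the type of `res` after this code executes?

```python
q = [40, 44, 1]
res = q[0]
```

Indexing a list of ints returns int (q[0] = 40)

int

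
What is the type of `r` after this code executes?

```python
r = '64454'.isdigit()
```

str.isdigit() returns bool

bool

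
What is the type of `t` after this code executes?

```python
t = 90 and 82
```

'and' returns the last value when all truthy (82, which is int)

int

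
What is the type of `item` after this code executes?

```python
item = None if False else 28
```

Ternary: condition is False, else branch (28) taken → int

int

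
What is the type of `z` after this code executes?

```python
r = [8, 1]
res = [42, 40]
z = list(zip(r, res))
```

list(zip(...)) returns a list of tuples

list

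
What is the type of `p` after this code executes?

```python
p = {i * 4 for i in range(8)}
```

A set comprehension {expr for x in iterable} produces a set

set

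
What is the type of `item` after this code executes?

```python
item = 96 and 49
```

'and' returns the last value when all truthy (49, which is int)

int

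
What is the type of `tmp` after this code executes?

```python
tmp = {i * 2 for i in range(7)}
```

A set comprehension {expr for x in iterable} produces a set

set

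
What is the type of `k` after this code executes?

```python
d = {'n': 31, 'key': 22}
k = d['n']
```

Accessing dict[str, int] with key 'n' returns int value 31

int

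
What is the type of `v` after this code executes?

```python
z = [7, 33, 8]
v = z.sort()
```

list.sort() returns None (sorts in place)

NoneType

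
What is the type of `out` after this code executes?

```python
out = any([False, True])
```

any() returns bool

bool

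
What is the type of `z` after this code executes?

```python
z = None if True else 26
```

Ternary: condition is True, if branch (None) taken → NoneType

NoneType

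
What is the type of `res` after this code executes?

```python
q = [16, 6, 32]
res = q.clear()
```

list.clear() returns None

NoneType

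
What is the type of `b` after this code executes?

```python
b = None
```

None has type NoneType

NoneType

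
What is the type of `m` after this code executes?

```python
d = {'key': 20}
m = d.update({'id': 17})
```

dict.update() returns None

NoneType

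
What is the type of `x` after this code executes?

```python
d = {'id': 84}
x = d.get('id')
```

dict.get() returns the value (int) when key is found

int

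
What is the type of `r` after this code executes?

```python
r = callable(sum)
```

callable() returns bool

bool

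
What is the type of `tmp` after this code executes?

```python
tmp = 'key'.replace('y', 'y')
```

str.replace() returns str

str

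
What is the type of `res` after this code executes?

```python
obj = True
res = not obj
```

'not' always returns bool

bool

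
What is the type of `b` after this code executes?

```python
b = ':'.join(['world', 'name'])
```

str.join() returns str

str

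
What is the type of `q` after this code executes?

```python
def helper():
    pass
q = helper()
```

A function with no return statement returns None

NoneType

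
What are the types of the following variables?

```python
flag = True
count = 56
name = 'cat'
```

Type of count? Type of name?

count is int; name is str

int, str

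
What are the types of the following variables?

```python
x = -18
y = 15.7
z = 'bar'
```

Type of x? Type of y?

x is int; y is float

int, float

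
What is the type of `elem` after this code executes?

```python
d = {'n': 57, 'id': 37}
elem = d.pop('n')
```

dict.pop() returns the value (int)

int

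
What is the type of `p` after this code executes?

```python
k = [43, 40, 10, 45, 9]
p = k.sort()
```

list.sort() returns None (sorts in place)

NoneType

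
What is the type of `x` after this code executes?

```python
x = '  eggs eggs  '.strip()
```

str.strip() returns str

str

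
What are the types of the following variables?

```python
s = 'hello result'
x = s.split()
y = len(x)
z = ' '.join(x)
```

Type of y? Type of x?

len() returns int; str.split() returns list

int, list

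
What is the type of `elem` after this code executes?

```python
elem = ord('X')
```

ord() returns int (Unicode code point)

int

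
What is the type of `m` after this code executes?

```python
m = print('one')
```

print() returns None

NoneType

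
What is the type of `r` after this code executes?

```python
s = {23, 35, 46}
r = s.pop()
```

Popping from a set of ints returns int

int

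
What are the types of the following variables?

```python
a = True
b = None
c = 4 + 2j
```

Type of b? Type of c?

b is NoneType; c is complex

NoneType, complex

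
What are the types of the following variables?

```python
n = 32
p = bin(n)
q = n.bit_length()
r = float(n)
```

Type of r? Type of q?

float() returns float; int.bit_length() returns int

float, int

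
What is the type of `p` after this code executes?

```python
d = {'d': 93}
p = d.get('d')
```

dict.get() returns the value (int) when key is found

int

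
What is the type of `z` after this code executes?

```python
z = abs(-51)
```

abs() of int returns int

int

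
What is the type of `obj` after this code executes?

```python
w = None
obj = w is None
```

'is' comparison returns bool

bool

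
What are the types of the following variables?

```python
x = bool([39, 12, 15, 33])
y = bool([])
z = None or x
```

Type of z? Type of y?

None or <bool> returns the bool; bool() returns bool

bool, bool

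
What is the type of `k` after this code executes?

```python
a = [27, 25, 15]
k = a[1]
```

Indexing a list of ints returns int (a[1] = 25)

int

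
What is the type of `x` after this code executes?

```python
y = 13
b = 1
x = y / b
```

int / int always returns float in Python 3 (13 / 1 = 13)

float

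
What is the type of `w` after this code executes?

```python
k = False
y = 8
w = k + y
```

bool + int returns int (False is 0, so 0 + 8 = 8)

int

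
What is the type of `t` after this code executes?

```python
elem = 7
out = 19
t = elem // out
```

int // int returns int (7 // 19 = 0)

int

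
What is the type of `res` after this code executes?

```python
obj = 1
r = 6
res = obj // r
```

int // int returns int (1 // 6 = 0)

int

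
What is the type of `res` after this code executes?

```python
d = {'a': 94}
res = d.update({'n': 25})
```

dict.update() returns None

NoneType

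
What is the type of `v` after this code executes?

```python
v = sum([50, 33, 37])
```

sum() of ints returns int

int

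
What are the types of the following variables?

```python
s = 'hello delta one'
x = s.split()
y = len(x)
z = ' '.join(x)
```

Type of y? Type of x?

len() returns int; str.split() returns list

int, list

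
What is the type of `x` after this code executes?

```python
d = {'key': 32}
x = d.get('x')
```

dict.get() returns None when key 'x' is not found and no default given

NoneType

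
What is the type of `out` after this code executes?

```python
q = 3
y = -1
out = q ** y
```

int ** negative int returns float

float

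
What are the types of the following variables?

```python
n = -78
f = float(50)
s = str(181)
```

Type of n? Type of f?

n is int; f is float

int, float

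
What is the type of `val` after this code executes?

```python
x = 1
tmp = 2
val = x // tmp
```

int // int returns int (1 // 2 = 0)

int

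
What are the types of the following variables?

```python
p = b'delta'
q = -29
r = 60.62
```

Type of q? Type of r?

q is int; r is float

int, float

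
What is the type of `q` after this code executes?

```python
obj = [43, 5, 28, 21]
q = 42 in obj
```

'in' operator returns bool

bool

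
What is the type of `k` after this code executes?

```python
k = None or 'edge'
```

'or' with None returns the other value ('edge', str)

str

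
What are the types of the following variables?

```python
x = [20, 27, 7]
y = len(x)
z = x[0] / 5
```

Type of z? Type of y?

int / int returns float; len() returns int

float, int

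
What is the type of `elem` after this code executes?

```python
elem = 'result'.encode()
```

str.encode() returns bytes

bytes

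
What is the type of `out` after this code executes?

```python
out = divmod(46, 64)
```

divmod() returns a tuple (quotient, remainder)

tuple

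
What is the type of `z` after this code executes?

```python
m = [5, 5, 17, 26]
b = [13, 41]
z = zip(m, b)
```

zip() returns a zip iterator object

zip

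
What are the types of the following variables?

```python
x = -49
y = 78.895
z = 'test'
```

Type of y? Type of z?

y is float; z is str

float, str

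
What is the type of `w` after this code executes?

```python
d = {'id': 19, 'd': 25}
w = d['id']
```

Accessing dict[str, int] with key 'id' returns int value 19

int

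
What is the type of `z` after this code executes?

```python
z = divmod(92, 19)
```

divmod() returns a tuple (quotient, remainder)

tuple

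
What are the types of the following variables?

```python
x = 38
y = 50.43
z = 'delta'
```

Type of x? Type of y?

x is int; y is float

int, float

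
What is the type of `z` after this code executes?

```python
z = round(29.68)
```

round() with no ndigits arg returns int

int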